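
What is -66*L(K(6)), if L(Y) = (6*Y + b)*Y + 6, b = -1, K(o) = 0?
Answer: -396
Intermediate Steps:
L(Y) = 6 + Y*(-1 + 6*Y) (L(Y) = (6*Y - 1)*Y + 6 = (-1 + 6*Y)*Y + 6 = Y*(-1 + 6*Y) + 6 = 6 + Y*(-1 + 6*Y))
-66*L(K(6)) = -66*(6 - 1*0 + 6*0²) = -66*(6 + 0 + 6*0) = -66*(6 + 0 + 0) = -66*6 = -396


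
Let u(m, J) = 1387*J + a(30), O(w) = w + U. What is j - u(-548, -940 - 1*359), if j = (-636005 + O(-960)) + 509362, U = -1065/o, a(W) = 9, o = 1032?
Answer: 575890389/344 ≈ 1.6741e+6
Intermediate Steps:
U = -355/344 (U = -1065/1032 = -1065*1/1032 = -355/344 ≈ -1.0320)
O(w) = -355/344 + w (O(w) = w - 355/344 = -355/344 + w)
u(m, J) = 9 + 1387*J (u(m, J) = 1387*J + 9 = 9 + 1387*J)
j = -43895787/344 (j = (-636005 + (-355/344 - 960)) + 509362 = (-636005 - 330595/344) + 509362 = -219116315/344 + 509362 = -43895787/344 ≈ -1.2760e+5)
j - u(-548, -940 - 1*359) = -43895787/344 - (9 + 1387*(-940 - 1*359)) = -43895787/344 - (9 + 1387*(-940 - 359)) = -43895787/344 - (9 + 1387*(-1299)) = -43895787/344 - (9 - 1801713) = -43895787/344 - 1*(-1801704) = -43895787/344 + 1801704 = 575890389/344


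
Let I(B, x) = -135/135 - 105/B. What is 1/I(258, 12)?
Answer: -86/121 ≈ -0.71074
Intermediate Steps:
I(B, x) = -1 - 105/B (I(B, x) = -135*1/135 - 105/B = -1 - 105/B)
1/I(258, 12) = 1/((-105 - 1*258)/258) = 1/((-105 - 258)/258) = 1/((1/258)*(-363)) = 1/(-121/86) = -86/121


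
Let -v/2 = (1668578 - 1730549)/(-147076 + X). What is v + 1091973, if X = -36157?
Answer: 200085364767/183233 ≈ 1.0920e+6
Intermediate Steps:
v = -123942/183233 (v = -2*(1668578 - 1730549)/(-147076 - 36157) = -(-123942)/(-183233) = -(-123942)*(-1)/183233 = -2*61971/183233 = -123942/183233 ≈ -0.67642)
v + 1091973 = -123942/183233 + 1091973 = 200085364767/183233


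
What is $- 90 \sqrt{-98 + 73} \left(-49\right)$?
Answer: $22050 i \approx 22050.0 i$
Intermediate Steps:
$- 90 \sqrt{-98 + 73} \left(-49\right) = - 90 \sqrt{-25} \left(-49\right) = - 90 \cdot 5 i \left(-49\right) = - 450 i \left(-49\right) = 22050 i$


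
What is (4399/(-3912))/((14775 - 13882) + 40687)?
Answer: -4399/162660960 ≈ -2.7044e-5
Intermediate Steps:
(4399/(-3912))/((14775 - 13882) + 40687) = (4399*(-1/3912))/(893 + 40687) = -4399/3912/41580 = -4399/3912*1/41580 = -4399/162660960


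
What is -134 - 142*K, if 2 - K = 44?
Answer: 5830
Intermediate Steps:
K = -42 (K = 2 - 1*44 = 2 - 44 = -42)
-134 - 142*K = -134 - 142*(-42) = -134 + 5964 = 5830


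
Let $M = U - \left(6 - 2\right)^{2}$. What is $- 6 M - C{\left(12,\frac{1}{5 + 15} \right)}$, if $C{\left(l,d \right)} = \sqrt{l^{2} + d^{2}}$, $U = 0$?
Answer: $96 - \frac{\sqrt{57601}}{20} \approx 84.0$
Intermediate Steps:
$M = -16$ ($M = 0 - \left(6 - 2\right)^{2} = 0 - 4^{2} = 0 - 16 = -16$)
$C{\left(l,d \right)} = \sqrt{d^{2} + l^{2}}$
$- 6 M - C{\left(12,\frac{1}{5 + 15} \right)} = \left(-6\right) \left(-16\right) - \sqrt{\left(\frac{1}{5 + 15}\right)^{2} + 12^{2}} = 96 - \sqrt{\left(\frac{1}{20}\right)^{2} + 144} = 96 - \sqrt{\frac{1}{400} + 144} = 96 - \sqrt{\frac{57601}{400}} = 96 - \frac{\sqrt{57601}}{20}$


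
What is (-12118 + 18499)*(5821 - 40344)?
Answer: -220291263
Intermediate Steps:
(-12118 + 18499)*(5821 - 40344) = 6381*(-34523) = -220291263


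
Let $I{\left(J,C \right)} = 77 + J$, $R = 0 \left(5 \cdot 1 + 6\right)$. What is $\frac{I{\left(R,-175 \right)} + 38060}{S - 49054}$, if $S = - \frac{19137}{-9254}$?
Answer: $- \frac{352919798}{453926579} \approx -0.77748$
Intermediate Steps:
$R = 0$ ($R = 0 \left(5 + 6\right) = 0 \cdot 11 = 0$)
$S = \frac{19137}{9254}$ ($S = \left(-19137\right) \left(- \frac{1}{9254}\right) = \frac{19137}{9254} \approx 2.068$)
$\frac{I{\left(R,-175 \right)} + 38060}{S - 49054} = \frac{\left(77 + 0\right) + 38060}{\frac{19137}{9254} - 49054} = \frac{77 + 38060}{\frac{19137}{9254} - 49054} = \frac{38137}{- \frac{453926579}{9254}} = 38137 \left(- \frac{9254}{453926579}\right) = - \frac{352919798}{453926579}$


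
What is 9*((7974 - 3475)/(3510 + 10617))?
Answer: 13497/4709 ≈ 2.8662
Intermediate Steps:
9*((7974 - 3475)/(3510 + 10617)) = 9*(4499/14127) = 13497/4709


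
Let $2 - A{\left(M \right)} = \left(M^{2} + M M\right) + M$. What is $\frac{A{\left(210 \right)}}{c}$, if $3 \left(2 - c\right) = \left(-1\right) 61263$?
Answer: $- \frac{88408}{20423} \approx -4.3288$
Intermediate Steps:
$c = 20423$ ($c = 2 - \frac{\left(-1\right) 61263}{3} = 2 - -20421 = 2 + 20421 = 20423$)
$A{\left(M \right)} = 2 - M - 2 M^{2}$ ($A{\left(M \right)} = 2 - \left(\left(M^{2} + M M\right) + M\right) = 2 - \left(\left(M^{2} + M^{2}\right) + M\right) = 2 - \left(2 M^{2} + M\right) = 2 - \left(M + 2 M^{2}\right) = 2 - M - 2 M^{2}$)
$\frac{A{\left(210 \right)}}{c} = \frac{2 - 210 - 2 \cdot 210^{2}}{20423} = \left(2 - 210 - 88200\right) \frac{1}{20423} = \left(-88408\right) \frac{1}{20423} = - \frac{88408}{20423}$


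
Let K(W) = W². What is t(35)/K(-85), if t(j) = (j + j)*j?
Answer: 98/289 ≈ 0.33910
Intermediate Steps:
t(j) = 2*j² (t(j) = (2*j)*j = 2*j²)
t(35)/K(-85) = (2*35²)/((-85)²) = (2*1225)/7225 = 2450*(1/7225) = 98/289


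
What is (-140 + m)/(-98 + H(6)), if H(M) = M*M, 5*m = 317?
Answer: 383/310 ≈ 1.2355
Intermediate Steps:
m = 317/5 (m = (1/5)*317 = 317/5 ≈ 63.400)
H(M) = M**2
(-140 + m)/(-98 + H(6)) = (-140 + 317/5)/(-98 + 6**2) = -383/(5*(-98 + 36)) = -383/5/(-62) = -383/5*(-1/62) = 383/310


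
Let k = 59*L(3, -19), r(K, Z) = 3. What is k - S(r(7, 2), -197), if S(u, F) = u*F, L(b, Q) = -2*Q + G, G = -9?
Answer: 2302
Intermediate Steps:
L(b, Q) = -9 - 2*Q (L(b, Q) = -2*Q - 9 = -9 - 2*Q)
S(u, F) = F*u
k = 1711 (k = 59*(-9 - 2*(-19)) = 59*(-9 + 38) = 59*29 = 1711)
k - S(r(7, 2), -197) = 1711 - (-197)*3 = 1711 - 1*(-591) = 1711 + 591 = 2302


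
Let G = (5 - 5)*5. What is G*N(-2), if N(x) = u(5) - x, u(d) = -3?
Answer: 0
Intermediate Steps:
G = 0 (G = 0*5 = 0)
N(x) = -3 - x
G*N(-2) = 0*(-3 - 1*(-2)) = 0*(-3 + 2) = 0*(-1) = 0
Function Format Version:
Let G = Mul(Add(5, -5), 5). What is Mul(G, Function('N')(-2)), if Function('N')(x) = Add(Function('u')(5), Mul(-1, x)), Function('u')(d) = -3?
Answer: 0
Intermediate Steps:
G = 0 (G = Mul(0, 5) = 0)
Function('N')(x) = Add(-3, Mul(-1, x))
Mul(G, Function('N')(-2)) = Mul(0, Add(-3, Mul(-1, -2))) = Mul(0, Add(-3, 2)) = Mul(0, -1) = 0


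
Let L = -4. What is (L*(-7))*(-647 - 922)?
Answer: -43932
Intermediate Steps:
(L*(-7))*(-647 - 922) = (-4*(-7))*(-647 - 922) = 28*(-1569) = -43932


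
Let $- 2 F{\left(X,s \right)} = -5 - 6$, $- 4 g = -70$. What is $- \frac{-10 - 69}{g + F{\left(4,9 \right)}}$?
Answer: $\frac{79}{23} \approx 3.4348$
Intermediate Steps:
$g = \frac{35}{2}$ ($g = \left(- \frac{1}{4}\right) \left(-70\right) = \frac{35}{2} \approx 17.5$)
$F{\left(X,s \right)} = \frac{11}{2}$ ($F{\left(X,s \right)} = - \frac{-5 - 6}{2} = \left(- \frac{1}{2}\right) \left(-11\right) = \frac{11}{2}$)
$- \frac{-10 - 69}{g + F{\left(4,9 \right)}} = - \frac{-10 - 69}{\frac{35}{2} + \frac{11}{2}} = - \frac{-79}{23} = \left(-1\right) \left(- \frac{79}{23}\right) = \frac{79}{23}$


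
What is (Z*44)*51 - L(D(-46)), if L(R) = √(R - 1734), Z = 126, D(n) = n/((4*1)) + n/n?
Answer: 282744 - I*√6978/2 ≈ 2.8274e+5 - 41.767*I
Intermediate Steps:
D(n) = 1 + n/4 (D(n) = n/4 + 1 = 1 + n/4)
L(R) = √(-1734 + R)
(Z*44)*51 - L(D(-46)) = (126*44)*51 - √(-1734 + (1 + (¼)*(-46))) = 5544*51 - √(-1734 + (1 - 23/2)) = 282744 - √(-1734 - 21/2) = 282744 - √(-3489/2) = 282744 - I*√6978/2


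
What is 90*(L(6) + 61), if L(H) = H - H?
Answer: 5490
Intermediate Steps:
L(H) = 0
90*(L(6) + 61) = 90*(0 + 61) = 90*61 = 5490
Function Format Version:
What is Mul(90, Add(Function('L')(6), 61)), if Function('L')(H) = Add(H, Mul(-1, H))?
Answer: 5490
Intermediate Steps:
Function('L')(H) = 0
Mul(90, Add(Function('L')(6), 61)) = Mul(90, Add(0, 61)) = Mul(90, 61) = 5490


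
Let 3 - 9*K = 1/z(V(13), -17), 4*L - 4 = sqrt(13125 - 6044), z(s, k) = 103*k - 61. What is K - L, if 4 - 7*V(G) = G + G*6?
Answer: -10871/16308 - sqrt(7081)/4 ≈ -21.704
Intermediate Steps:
V(G) = 4/7 - G (V(G) = 4/7 - (G + G*6)/7 = 4/7 - (G + 6*G)/7 = 4/7 - G)
z(s, k) = -61 + 103*k
L = 1 + sqrt(7081)/4 (L = 1 + sqrt(13125 - 6044)/4 = 1 + sqrt(7081)/4 ≈ 22.037)
K = 5437/16308 (K = 1/3 - 1/(9*(-61 + 103*(-17))) = 1/3 - 1/(9*(-61 - 1751)) = 1/3 - 1/9/(-1812) = 1/3 - 1/9*(-1/1812) = 1/3 + 1/16308 = 5437/16308 ≈ 0.33339)
K - L = 5437/16308 - (1 + sqrt(7081)/4) = 5437/16308 + (-1 - sqrt(7081)/4) = -10871/16308 - sqrt(7081)/4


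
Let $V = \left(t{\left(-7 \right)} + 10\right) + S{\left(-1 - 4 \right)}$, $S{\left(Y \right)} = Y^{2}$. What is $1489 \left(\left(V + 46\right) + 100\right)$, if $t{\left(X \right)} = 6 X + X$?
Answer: $196548$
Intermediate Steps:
$t{\left(X \right)} = 7 X$
$V = -14$ ($V = \left(7 \left(-7\right) + 10\right) + \left(-1 - 4\right)^{2} = \left(-49 + 10\right) + \left(-5\right)^{2} = -39 + 25 = -14$)
$1489 \left(\left(V + 46\right) + 100\right) = 1489 \left(\left(-14 + 46\right) + 100\right) = 1489 \left(32 + 100\right) = 1489 \cdot 132 = 196548$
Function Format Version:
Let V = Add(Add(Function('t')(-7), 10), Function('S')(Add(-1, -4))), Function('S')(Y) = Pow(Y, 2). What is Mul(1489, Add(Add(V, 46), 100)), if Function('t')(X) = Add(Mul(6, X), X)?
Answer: 196548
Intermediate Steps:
Function('t')(X) = Mul(7, X)
V = -14 (V = Add(Add(Mul(7, -7), 10), Pow(Add(-1, -4), 2)) = Add(Add(-49, 10), Pow(-5, 2)) = Add(-39, 25) = -14)
Mul(1489, Add(Add(V, 46), 100)) = Mul(1489, Add(Add(-14, 46), 100)) = Mul(1489, Add(32, 100)) = Mul(1489, 132) = 196548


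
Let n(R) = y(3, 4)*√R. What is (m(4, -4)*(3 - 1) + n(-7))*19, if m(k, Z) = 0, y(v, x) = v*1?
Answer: 57*I*√7 ≈ 150.81*I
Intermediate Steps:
y(v, x) = v
n(R) = 3*√R
(m(4, -4)*(3 - 1) + n(-7))*19 = (0*(3 - 1) + 3*√(-7))*19 = (0*2 + 3*(I*√7))*19 = (0 + 3*I*√7)*19 = (3*I*√7)*19 = 57*I*√7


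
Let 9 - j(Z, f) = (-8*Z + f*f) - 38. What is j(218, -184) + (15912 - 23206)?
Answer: -39359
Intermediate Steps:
j(Z, f) = 47 - f**2 + 8*Z (j(Z, f) = 9 - ((-8*Z + f*f) - 38) = 9 - ((-8*Z + f**2) - 38) = 9 - ((f**2 - 8*Z) - 38) = 9 - (-38 + f**2 - 8*Z) = 9 + (38 - f**2 + 8*Z) = 47 - f**2 + 8*Z)
j(218, -184) + (15912 - 23206) = (47 - 1*(-184)**2 + 8*218) + (15912 - 23206) = (47 - 1*33856 + 1744) - 7294 = (47 - 33856 + 1744) - 7294 = -32065 - 7294 = -39359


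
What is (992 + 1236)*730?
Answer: 1626440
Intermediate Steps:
(992 + 1236)*730 = 2228*730 = 1626440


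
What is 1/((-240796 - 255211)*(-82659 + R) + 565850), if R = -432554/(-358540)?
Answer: 179270/7349964242256071 ≈ 2.4391e-11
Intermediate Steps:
R = 216277/179270 (R = -432554*(-1/358540) = 216277/179270 ≈ 1.2064)
1/((-240796 - 255211)*(-82659 + R) + 565850) = 1/((-240796 - 255211)*(-82659 + 216277/179270) + 565850) = 1/(-496007*(-14818062653/179270) + 565850) = 1/(7349862802326571/179270 + 565850) = 1/(7349964242256071/179270) = 179270/7349964242256071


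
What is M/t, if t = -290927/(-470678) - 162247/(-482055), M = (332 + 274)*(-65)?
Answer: -687484830368700/16662223727 ≈ -41260.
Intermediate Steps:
M = -39390 (M = 606*(-65) = -39390)
t = 16662223727/17453283330 (t = -290927*(-1/470678) - 162247*(-1/482055) = 22379/36206 + 162247/482055 = 16662223727/17453283330 ≈ 0.95468)
M/t = -39390/16662223727/17453283330 = -39390*17453283330/16662223727 = -687484830368700/16662223727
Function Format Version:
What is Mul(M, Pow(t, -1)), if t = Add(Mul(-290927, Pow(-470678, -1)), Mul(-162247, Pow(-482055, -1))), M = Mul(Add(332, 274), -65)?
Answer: Rational(-687484830368700, 16662223727) ≈ -41260.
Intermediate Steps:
M = -39390 (M = Mul(606, -65) = -39390)
t = Rational(16662223727, 17453283330) (t = Add(Mul(-290927, Rational(-1, 470678)), Mul(-162247, Rational(-1, 482055))) = Add(Rational(22379, 36206), Rational(162247, 482055)) = Rational(16662223727, 17453283330) ≈ 0.95468)
Mul(M, Pow(t, -1)) = Mul(-39390, Pow(Rational(16662223727, 17453283330), -1)) = Mul(-39390, Rational(17453283330, 16662223727)) = Rational(-687484830368700, 16662223727)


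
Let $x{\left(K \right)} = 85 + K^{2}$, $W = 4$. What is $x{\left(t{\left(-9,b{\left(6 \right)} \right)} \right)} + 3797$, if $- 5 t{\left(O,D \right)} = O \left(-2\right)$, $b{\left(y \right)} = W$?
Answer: $\frac{97374}{25} \approx 3895.0$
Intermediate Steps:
$b{\left(y \right)} = 4$
$t{\left(O,D \right)} = \frac{2 O}{5}$ ($t{\left(O,D \right)} = - \frac{O \left(-2\right)}{5} = - \frac{\left(-2\right) O}{5} = \frac{2 O}{5}$)
$x{\left(t{\left(-9,b{\left(6 \right)} \right)} \right)} + 3797 = \left(85 + \left(\frac{2}{5} \left(-9\right)\right)^{2}\right) + 3797 = \left(85 + \left(- \frac{18}{5}\right)^{2}\right) + 3797 = \left(85 + \frac{324}{25}\right) + 3797 = \frac{2449}{25} + 3797 = \frac{97374}{25}$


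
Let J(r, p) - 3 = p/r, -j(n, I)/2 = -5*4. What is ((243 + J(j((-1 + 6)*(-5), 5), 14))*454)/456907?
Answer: 1118429/4569070 ≈ 0.24478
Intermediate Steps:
j(n, I) = 40 (j(n, I) = -(-10)*4 = -2*(-20) = 40)
J(r, p) = 3 + p/r
((243 + J(j((-1 + 6)*(-5), 5), 14))*454)/456907 = ((243 + (3 + 14/40))*454)/456907 = ((243 + (3 + 14*(1/40)))*454)*(1/456907) = ((243 + (3 + 7/20))*454)*(1/456907) = ((243 + 67/20)*454)*(1/456907) = ((4927/20)*454)*(1/456907) = (1118429/10)*(1/456907) = 1118429/4569070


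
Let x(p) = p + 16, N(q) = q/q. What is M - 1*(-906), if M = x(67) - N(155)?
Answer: 988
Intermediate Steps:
N(q) = 1
x(p) = 16 + p
M = 82 (M = (16 + 67) - 1*1 = 83 - 1 = 82)
M - 1*(-906) = 82 - 1*(-906) = 82 + 906 = 988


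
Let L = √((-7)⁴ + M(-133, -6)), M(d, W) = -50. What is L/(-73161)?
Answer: -√2351/73161 ≈ -0.00066274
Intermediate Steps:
L = √2351 (L = √((-7)⁴ - 50) = √(2401 - 50) = √2351 ≈ 48.487)
L/(-73161) = √2351/(-73161) = √2351*(-1/73161) = -√2351/73161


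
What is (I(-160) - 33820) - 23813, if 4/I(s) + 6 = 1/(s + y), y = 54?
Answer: -36712645/637 ≈ -57634.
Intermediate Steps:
I(s) = 4/(-6 + 1/(54 + s)) (I(s) = 4/(-6 + 1/(s + 54)) = 4/(-6 + 1/(54 + s)))
(I(-160) - 33820) - 23813 = (4*(-54 - 1*(-160))/(323 + 6*(-160)) - 33820) - 23813 = (4*(-54 + 160)/(323 - 960) - 33820) - 23813 = (4*106/(-637) - 33820) - 23813 = (4*(-1/637)*106 - 33820) - 23813 = (-424/637 - 33820) - 23813 = -21543764/637 - 23813 = -36712645/637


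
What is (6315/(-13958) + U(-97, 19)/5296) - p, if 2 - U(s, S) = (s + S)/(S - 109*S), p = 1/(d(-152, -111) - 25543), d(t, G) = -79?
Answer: -73199348086177/161938574507808 ≈ -0.45202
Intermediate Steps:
p = -1/25622 (p = 1/(-79 - 25543) = 1/(-25622) = -1/25622 ≈ -3.9029e-5)
U(s, S) = 2 + (S + s)/(108*S) (U(s, S) = 2 - (s + S)/(S - 109*S) = 2 - (S + s)/((-108*S)) = 2 - (S + s)*(-1/(108*S)) = 2 - (-1)*(S + s)/(108*S) = 2 + (S + s)/(108*S))
(6315/(-13958) + U(-97, 19)/5296) - p = (6315/(-13958) + ((1/108)*(-97 + 217*19)/19)/5296) - 1*(-1/25622) = (6315*(-1/13958) + ((1/108)*(1/19)*(-97 + 4123))*(1/5296)) + 1/25622 = (-6315/13958 + ((1/108)*(1/19)*4026)*(1/5296)) + 1/25622 = (-6315/13958 + (671/342)*(1/5296)) + 1/25622 = (-6315/13958 + 671/1811232) + 1/25622 = -5714282131/12640588128 + 1/25622 = -73199348086177/161938574507808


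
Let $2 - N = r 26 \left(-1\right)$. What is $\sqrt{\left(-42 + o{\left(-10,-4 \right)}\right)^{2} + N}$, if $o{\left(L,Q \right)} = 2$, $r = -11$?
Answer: $2 \sqrt{329} \approx 36.277$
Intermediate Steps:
$N = -284$ ($N = 2 - \left(-11\right) 26 \left(-1\right) = 2 - \left(-286\right) \left(-1\right) = 2 - 286 = -284$)
$\sqrt{\left(-42 + o{\left(-10,-4 \right)}\right)^{2} + N} = \sqrt{\left(-42 + 2\right)^{2} - 284} = \sqrt{\left(-40\right)^{2} - 284} = \sqrt{1600 - 284} = \sqrt{1316} = 2 \sqrt{329}$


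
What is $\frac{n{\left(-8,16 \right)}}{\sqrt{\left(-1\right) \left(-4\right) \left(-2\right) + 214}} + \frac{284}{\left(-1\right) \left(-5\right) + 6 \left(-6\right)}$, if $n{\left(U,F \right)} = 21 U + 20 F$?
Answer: $- \frac{284}{31} + \frac{76 \sqrt{206}}{103} \approx 1.4291$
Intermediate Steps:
$n{\left(U,F \right)} = 20 F + 21 U$
$\frac{n{\left(-8,16 \right)}}{\sqrt{\left(-1\right) \left(-4\right) \left(-2\right) + 214}} + \frac{284}{\left(-1\right) \left(-5\right) + 6 \left(-6\right)} = \frac{20 \cdot 16 + 21 \left(-8\right)}{\sqrt{\left(-1\right) \left(-4\right) \left(-2\right) + 214}} + \frac{284}{\left(-1\right) \left(-5\right) + 6 \left(-6\right)} = \frac{320 - 168}{\sqrt{4 \left(-2\right) + 214}} + \frac{284}{5 - 36} = \frac{152}{\sqrt{-8 + 214}} + \frac{284}{-31} = \frac{152}{\sqrt{206}} + 284 \left(- \frac{1}{31}\right) = 152 \frac{\sqrt{206}}{206} - \frac{284}{31} = \frac{76 \sqrt{206}}{103} - \frac{284}{31} = - \frac{284}{31} + \frac{76 \sqrt{206}}{103}$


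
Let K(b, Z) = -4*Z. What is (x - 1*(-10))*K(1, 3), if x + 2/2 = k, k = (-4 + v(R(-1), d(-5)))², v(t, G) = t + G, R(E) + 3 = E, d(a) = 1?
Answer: -696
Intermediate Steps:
R(E) = -3 + E
v(t, G) = G + t
k = 49 (k = (-4 + (1 + (-3 - 1)))² = (-4 + (1 - 4))² = (-4 - 3)² = (-7)² = 49)
x = 48 (x = -1 + 49 = 48)
(x - 1*(-10))*K(1, 3) = (48 - 1*(-10))*(-4*3) = (48 + 10)*(-12) = 58*(-12) = -696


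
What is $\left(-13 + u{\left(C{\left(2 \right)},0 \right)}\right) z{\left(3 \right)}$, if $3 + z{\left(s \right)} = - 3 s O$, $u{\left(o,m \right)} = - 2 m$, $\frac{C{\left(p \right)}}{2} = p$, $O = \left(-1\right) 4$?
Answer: $-429$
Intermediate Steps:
$O = -4$
$C{\left(p \right)} = 2 p$
$z{\left(s \right)} = -3 + 12 s$ ($z{\left(s \right)} = -3 + - 3 s \left(-4\right) = -3 + 12 s$)
$\left(-13 + u{\left(C{\left(2 \right)},0 \right)}\right) z{\left(3 \right)} = \left(-13 - 0\right) \left(-3 + 12 \cdot 3\right) = \left(-13 + 0\right) \left(-3 + 36\right) = \left(-13\right) 33 = -429$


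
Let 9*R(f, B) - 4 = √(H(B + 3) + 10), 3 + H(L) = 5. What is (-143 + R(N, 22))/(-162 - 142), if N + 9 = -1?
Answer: 1283/2736 - √3/1368 ≈ 0.46767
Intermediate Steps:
H(L) = 2 (H(L) = -3 + 5 = 2)
N = -10 (N = -9 - 1 = -10)
R(f, B) = 4/9 + 2*√3/9 (R(f, B) = 4/9 + √(2 + 10)/9 = 4/9 + √12/9 = 4/9 + (2*√3)/9 = 4/9 + 2*√3/9)
(-143 + R(N, 22))/(-162 - 142) = (-143 + (4/9 + 2*√3/9))/(-162 - 142) = (-1283/9 + 2*√3/9)/(-304) = (-1283/9 + 2*√3/9)*(-1/304) = 1283/2736 - √3/1368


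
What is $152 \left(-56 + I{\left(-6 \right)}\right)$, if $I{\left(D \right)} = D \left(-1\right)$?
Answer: $-7600$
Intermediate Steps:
$I{\left(D \right)} = - D$
$152 \left(-56 + I{\left(-6 \right)}\right) = 152 \left(-56 - -6\right) = 152 \left(-56 + 6\right) = 152 \left(-50\right) = -7600$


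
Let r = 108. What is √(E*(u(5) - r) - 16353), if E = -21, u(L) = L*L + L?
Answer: 3*I*√1635 ≈ 121.31*I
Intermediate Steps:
u(L) = L + L² (u(L) = L² + L = L + L²)
√(E*(u(5) - r) - 16353) = √(-21*(5*(1 + 5) - 1*108) - 16353) = √(-21*(5*6 - 108) - 16353) = √(-21*(30 - 108) - 16353) = √(-21*(-78) - 16353) = √(1638 - 16353) = √(-14715) = 3*I*√1635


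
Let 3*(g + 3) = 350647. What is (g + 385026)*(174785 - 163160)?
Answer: 5834649500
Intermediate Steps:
g = 350638/3 (g = -3 + (⅓)*350647 = -3 + 350647/3 = 350638/3 ≈ 1.1688e+5)
(g + 385026)*(174785 - 163160) = (350638/3 + 385026)*(174785 - 163160) = (1505716/3)*11625 = 5834649500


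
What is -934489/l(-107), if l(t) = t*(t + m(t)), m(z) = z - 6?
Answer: -934489/23540 ≈ -39.698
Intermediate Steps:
m(z) = -6 + z
l(t) = t*(-6 + 2*t) (l(t) = t*(t + (-6 + t)) = t*(-6 + 2*t))
-934489/l(-107) = -934489*(-1/(214*(-3 - 107))) = -934489/(2*(-107)*(-110)) = -934489/23540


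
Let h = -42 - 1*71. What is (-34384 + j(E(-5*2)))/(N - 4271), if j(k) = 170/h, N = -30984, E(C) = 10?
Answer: 3885562/3983815 ≈ 0.97534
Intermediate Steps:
h = -113 (h = -42 - 71 = -113)
j(k) = -170/113 (j(k) = 170/(-113) = 170*(-1/113) = -170/113)
(-34384 + j(E(-5*2)))/(N - 4271) = (-34384 - 170/113)/(-30984 - 4271) = -3885562/113/(-35255) = -3885562/113*(-1/35255) = 3885562/3983815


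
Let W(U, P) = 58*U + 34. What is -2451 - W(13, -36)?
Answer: -3239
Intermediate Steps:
W(U, P) = 34 + 58*U
-2451 - W(13, -36) = -2451 - (34 + 58*13) = -2451 - (34 + 754) = -2451 - 1*788 = -2451 - 788 = -3239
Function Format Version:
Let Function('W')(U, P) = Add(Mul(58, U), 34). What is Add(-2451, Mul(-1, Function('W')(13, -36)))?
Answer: -3239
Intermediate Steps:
Function('W')(U, P) = Add(34, Mul(58, U))
Add(-2451, Mul(-1, Function('W')(13, -36))) = Add(-2451, Mul(-1, Add(34, Mul(58, 13)))) = Add(-2451, Mul(-1, Add(34, 754))) = Add(-2451, Mul(-1, 788)) = Add(-2451, -788) = -3239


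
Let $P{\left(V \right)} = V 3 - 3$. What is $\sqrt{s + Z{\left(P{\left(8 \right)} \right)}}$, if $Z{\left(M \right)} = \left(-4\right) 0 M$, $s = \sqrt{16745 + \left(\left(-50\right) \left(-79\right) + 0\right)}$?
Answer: $\sqrt[4]{20695} \approx 11.994$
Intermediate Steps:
$P{\left(V \right)} = -3 + 3 V$ ($P{\left(V \right)} = 3 V - 3 = -3 + 3 V$)
$s = \sqrt{20695}$ ($s = \sqrt{16745 + \left(3950 + 0\right)} = \sqrt{16745 + 3950} = \sqrt{20695} \approx 143.86$)
$Z{\left(M \right)} = 0$ ($Z{\left(M \right)} = 0 M = 0$)
$\sqrt{s + Z{\left(P{\left(8 \right)} \right)}} = \sqrt{\sqrt{20695} + 0} = \sqrt{\sqrt{20695}} = \sqrt[4]{20695}$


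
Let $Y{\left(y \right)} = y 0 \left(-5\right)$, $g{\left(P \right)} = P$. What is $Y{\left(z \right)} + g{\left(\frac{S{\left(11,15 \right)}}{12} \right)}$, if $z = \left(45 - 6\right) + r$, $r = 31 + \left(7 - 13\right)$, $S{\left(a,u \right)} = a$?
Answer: $\frac{11}{12} \approx 0.91667$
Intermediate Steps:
$r = 25$ ($r = 31 + \left(7 - 13\right) = 31 - 6 = 25$)
$z = 64$ ($z = \left(45 - 6\right) + 25 = 39 + 25 = 64$)
$Y{\left(y \right)} = 0$ ($Y{\left(y \right)} = 0 \left(-5\right) = 0$)
$Y{\left(z \right)} + g{\left(\frac{S{\left(11,15 \right)}}{12} \right)} = 0 + \frac{11}{12} = \frac{11}{12}$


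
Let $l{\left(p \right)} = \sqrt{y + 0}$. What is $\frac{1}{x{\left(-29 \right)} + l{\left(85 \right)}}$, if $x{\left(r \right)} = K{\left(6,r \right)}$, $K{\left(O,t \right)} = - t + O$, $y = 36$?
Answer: $\frac{1}{41} \approx 0.02439$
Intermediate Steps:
$l{\left(p \right)} = 6$ ($l{\left(p \right)} = \sqrt{36 + 0} = \sqrt{36} = 6$)
$K{\left(O,t \right)} = O - t$
$x{\left(r \right)} = 6 - r$
$\frac{1}{x{\left(-29 \right)} + l{\left(85 \right)}} = \frac{1}{\left(6 - -29\right) + 6} = \frac{1}{\left(6 + 29\right) + 6} = \frac{1}{35 + 6} = \frac{1}{41}$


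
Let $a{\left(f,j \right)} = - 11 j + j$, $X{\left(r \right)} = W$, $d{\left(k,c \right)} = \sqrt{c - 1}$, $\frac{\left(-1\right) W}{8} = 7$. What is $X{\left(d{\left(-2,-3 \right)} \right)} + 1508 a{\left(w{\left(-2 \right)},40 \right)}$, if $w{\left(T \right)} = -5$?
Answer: $-603256$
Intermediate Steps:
$W = -56$ ($W = \left(-8\right) 7 = -56$)
$d{\left(k,c \right)} = \sqrt{-1 + c}$
$X{\left(r \right)} = -56$
$a{\left(f,j \right)} = - 10 j$
$X{\left(d{\left(-2,-3 \right)} \right)} + 1508 a{\left(w{\left(-2 \right)},40 \right)} = -56 + 1508 \left(\left(-10\right) 40\right) = -56 + 1508 \left(-400\right) = -56 - 603200 = -603256$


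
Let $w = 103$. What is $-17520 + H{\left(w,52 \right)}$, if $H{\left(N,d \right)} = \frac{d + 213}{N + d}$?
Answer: $- \frac{543067}{31} \approx -17518.0$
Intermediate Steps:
$H{\left(N,d \right)} = \frac{213 + d}{N + d}$
$-17520 + H{\left(w,52 \right)} = -17520 + \frac{213 + 52}{103 + 52} = -17520 + \frac{1}{155} \cdot 265 = -17520 + \frac{53}{31} = - \frac{543067}{31}$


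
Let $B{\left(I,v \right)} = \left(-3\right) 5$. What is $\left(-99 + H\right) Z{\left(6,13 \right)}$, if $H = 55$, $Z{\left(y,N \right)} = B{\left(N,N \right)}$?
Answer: $660$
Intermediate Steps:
$B{\left(I,v \right)} = -15$
$Z{\left(y,N \right)} = -15$
$\left(-99 + H\right) Z{\left(6,13 \right)} = \left(-99 + 55\right) \left(-15\right) = \left(-44\right) \left(-15\right) = 660$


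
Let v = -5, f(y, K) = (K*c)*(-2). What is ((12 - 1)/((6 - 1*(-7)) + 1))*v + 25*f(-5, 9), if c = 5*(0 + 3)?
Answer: -94555/14 ≈ -6753.9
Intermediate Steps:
c = 15 (c = 5*3 = 15)
f(y, K) = -30*K (f(y, K) = (K*15)*(-2) = (15*K)*(-2) = -30*K)
((12 - 1)/((6 - 1*(-7)) + 1))*v + 25*f(-5, 9) = ((12 - 1)/((6 - 1*(-7)) + 1))*(-5) + 25*(-30*9) = (11/((6 + 7) + 1))*(-5) + 25*(-270) = (11/(13 + 1))*(-5) - 6750 = (11/14)*(-5) - 6750 = -55/14 - 6750 = -94555/14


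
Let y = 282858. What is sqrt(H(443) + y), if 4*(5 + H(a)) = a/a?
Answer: sqrt(1131413)/2 ≈ 531.84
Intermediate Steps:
H(a) = -19/4 (H(a) = -5 + (a/a)/4 = -5 + (1/4)*1 = -5 + 1/4 = -19/4)
sqrt(H(443) + y) = sqrt(-19/4 + 282858) = sqrt(1131413/4) = sqrt(1131413)/2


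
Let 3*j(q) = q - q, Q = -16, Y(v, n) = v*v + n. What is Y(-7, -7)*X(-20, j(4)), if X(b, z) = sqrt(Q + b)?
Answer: 252*I ≈ 252.0*I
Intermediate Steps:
Y(v, n) = n + v**2 (Y(v, n) = v**2 + n = n + v**2)
j(q) = 0 (j(q) = (q - q)/3 = (1/3)*0 = 0)
X(b, z) = sqrt(-16 + b)
Y(-7, -7)*X(-20, j(4)) = (-7 + (-7)**2)*sqrt(-16 - 20) = (-7 + 49)*sqrt(-36) = 42*(6*I) = 252*I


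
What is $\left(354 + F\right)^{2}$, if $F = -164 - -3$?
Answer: $37249$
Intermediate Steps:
$F = -161$ ($F = -164 + 3 = -161$)
$\left(354 + F\right)^{2} = \left(354 - 161\right)^{2} = 193^{2} = 37249$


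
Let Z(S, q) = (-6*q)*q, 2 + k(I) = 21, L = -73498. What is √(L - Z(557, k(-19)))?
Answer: 2*I*√17833 ≈ 267.08*I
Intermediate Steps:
k(I) = 19 (k(I) = -2 + 21 = 19)
Z(S, q) = -6*q²
√(L - Z(557, k(-19))) = √(-73498 - (-6)*19²) = √(-73498 - (-6)*361) = √(-73498 - 1*(-2166)) = √(-73498 + 2166) = √(-71332) = 2*I*√17833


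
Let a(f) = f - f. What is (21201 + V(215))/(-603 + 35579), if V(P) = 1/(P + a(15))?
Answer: 569777/939980 ≈ 0.60616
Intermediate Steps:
a(f) = 0
V(P) = 1/P (V(P) = 1/(P + 0) = 1/P)
(21201 + V(215))/(-603 + 35579) = (21201 + 1/215)/(-603 + 35579) = (21201 + 1/215)/34976 = (4558216/215)*(1/34976) = 569777/939980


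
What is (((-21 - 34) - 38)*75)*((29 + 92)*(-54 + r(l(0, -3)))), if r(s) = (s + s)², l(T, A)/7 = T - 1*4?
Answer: -2601130950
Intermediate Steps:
l(T, A) = -28 + 7*T (l(T, A) = 7*(T - 1*4) = 7*(T - 4) = 7*(-4 + T) = -28 + 7*T)
r(s) = 4*s² (r(s) = (2*s)² = 4*s²)
(((-21 - 34) - 38)*75)*((29 + 92)*(-54 + r(l(0, -3)))) = (((-21 - 34) - 38)*75)*((29 + 92)*(-54 + 4*(-28 + 7*0)²)) = ((-55 - 38)*75)*(121*(-54 + 4*(-28 + 0)²)) = (-93*75)*(121*(-54 + 4*(-28)²)) = -843975*(-54 + 4*784) = -843975*(-54 + 3136) = -843975*3082 = -6975*372922 = -2601130950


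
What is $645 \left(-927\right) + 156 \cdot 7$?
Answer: $-596823$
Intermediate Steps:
$645 \left(-927\right) + 156 \cdot 7 = -597915 + 1092 = -596823$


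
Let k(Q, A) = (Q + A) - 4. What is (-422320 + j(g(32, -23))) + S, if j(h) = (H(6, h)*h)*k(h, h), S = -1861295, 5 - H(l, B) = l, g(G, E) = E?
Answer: -2284765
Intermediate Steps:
k(Q, A) = -4 + A + Q (k(Q, A) = (A + Q) - 4 = -4 + A + Q)
H(l, B) = 5 - l
j(h) = -h*(-4 + 2*h) (j(h) = ((5 - 1*6)*h)*(-4 + h + h) = ((5 - 6)*h)*(-4 + 2*h) = (-h)*(-4 + 2*h) = -h*(-4 + 2*h))
(-422320 + j(g(32, -23))) + S = (-422320 + 2*(-23)*(2 - 1*(-23))) - 1861295 = (-422320 + 2*(-23)*(2 + 23)) - 1861295 = (-422320 + 2*(-23)*25) - 1861295 = (-422320 - 1150) - 1861295 = -423470 - 1861295 = -2284765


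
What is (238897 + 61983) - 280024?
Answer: 20856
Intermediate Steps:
(238897 + 61983) - 280024 = 300880 - 280024 = 20856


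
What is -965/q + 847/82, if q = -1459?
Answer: 1314903/119638 ≈ 10.991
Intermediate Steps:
-965/q + 847/82 = -965/(-1459) + 847/82 = -965*(-1/1459) + 847*(1/82) = 965/1459 + 847/82 = 1314903/119638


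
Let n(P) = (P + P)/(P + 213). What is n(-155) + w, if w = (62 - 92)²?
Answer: 25945/29 ≈ 894.66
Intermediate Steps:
n(P) = 2*P/(213 + P) (n(P) = (2*P)/(213 + P) = 2*P/(213 + P))
w = 900 (w = (-30)² = 900)
n(-155) + w = 2*(-155)/(213 - 155) + 900 = 2*(-155)/58 + 900 = 2*(-155)*(1/58) + 900 = -155/29 + 900 = 25945/29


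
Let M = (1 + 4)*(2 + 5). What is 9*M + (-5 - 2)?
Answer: 308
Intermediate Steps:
M = 35 (M = 5*7 = 35)
9*M + (-5 - 2) = 9*35 + (-5 - 2) = 315 - 7 = 308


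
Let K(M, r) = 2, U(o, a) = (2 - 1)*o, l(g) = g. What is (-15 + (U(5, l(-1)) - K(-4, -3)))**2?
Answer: 144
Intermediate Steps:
U(o, a) = o (U(o, a) = 1*o = o)
(-15 + (U(5, l(-1)) - K(-4, -3)))**2 = (-15 + (5 - 1*2))**2 = (-15 + (5 - 2))**2 = (-15 + 3)**2 = (-12)**2 = 144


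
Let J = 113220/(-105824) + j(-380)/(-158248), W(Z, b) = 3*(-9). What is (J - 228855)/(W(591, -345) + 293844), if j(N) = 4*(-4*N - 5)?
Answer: -39922127598635/51254038433704 ≈ -0.77891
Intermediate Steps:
W(Z, b) = -27
j(N) = -20 - 16*N (j(N) = 4*(-5 - 4*N) = -20 - 16*N)
J = -579941625/523326136 (J = 113220/(-105824) + (-20 - 16*(-380))/(-158248) = 113220*(-1/105824) + (-20 + 6080)*(-1/158248) = -28305/26456 + 6060*(-1/158248) = -28305/26456 - 1515/39562 = -579941625/523326136 ≈ -1.1082)
(J - 228855)/(W(591, -345) + 293844) = (-579941625/523326136 - 228855)/(-27 + 293844) = -119766382795905/523326136/293817 = -119766382795905/523326136*1/293817 = -39922127598635/51254038433704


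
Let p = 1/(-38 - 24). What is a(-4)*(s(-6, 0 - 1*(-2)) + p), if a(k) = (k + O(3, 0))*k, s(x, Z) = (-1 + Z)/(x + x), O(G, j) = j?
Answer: -148/93 ≈ -1.5914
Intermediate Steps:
s(x, Z) = (-1 + Z)/(2*x) (s(x, Z) = (-1 + Z)/((2*x)) = (-1 + Z)*(1/(2*x)) = (-1 + Z)/(2*x))
a(k) = k**2 (a(k) = (k + 0)*k = k*k = k**2)
p = -1/62 (p = 1/(-62) = -1/62 ≈ -0.016129)
a(-4)*(s(-6, 0 - 1*(-2)) + p) = (-4)**2*((1/2)*(-1 + (0 - 1*(-2)))/(-6) - 1/62) = 16*((1/2)*(-1/6)*(-1 + (0 + 2)) - 1/62) = 16*((1/2)*(-1/6)*(-1 + 2) - 1/62) = 16*((1/2)*(-1/6)*1 - 1/62) = 16*(-1/12 - 1/62) = 16*(-37/372) = -148/93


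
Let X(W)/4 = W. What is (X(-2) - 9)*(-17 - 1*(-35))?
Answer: -306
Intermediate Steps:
X(W) = 4*W
(X(-2) - 9)*(-17 - 1*(-35)) = (4*(-2) - 9)*(-17 - 1*(-35)) = (-8 - 9)*(-17 + 35) = -17*18 = -306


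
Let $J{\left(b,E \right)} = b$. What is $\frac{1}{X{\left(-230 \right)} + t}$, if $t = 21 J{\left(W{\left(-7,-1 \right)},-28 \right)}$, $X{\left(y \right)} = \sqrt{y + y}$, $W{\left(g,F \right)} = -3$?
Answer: $- \frac{63}{4429} - \frac{2 i \sqrt{115}}{4429} \approx -0.014224 - 0.0048425 i$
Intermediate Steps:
$X{\left(y \right)} = \sqrt{2} \sqrt{y}$ ($X{\left(y \right)} = \sqrt{2 y} = \sqrt{2} \sqrt{y}$)
$t = -63$ ($t = 21 \left(-3\right) = -63$)
$\frac{1}{X{\left(-230 \right)} + t} = \frac{1}{\sqrt{2} \sqrt{-230} - 63} = \frac{1}{\sqrt{2} i \sqrt{230} - 63} = \frac{1}{2 i \sqrt{115} - 63} = \frac{1}{-63 + 2 i \sqrt{115}}$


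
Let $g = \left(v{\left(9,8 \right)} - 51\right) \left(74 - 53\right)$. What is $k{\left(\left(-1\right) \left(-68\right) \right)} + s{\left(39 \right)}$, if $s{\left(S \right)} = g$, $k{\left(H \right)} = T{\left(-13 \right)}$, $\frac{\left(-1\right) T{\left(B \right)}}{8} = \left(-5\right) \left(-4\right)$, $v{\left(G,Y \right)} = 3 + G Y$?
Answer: $344$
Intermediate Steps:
$T{\left(B \right)} = -160$ ($T{\left(B \right)} = - 8 \left(\left(-5\right) \left(-4\right)\right) = \left(-8\right) 20 = -160$)
$k{\left(H \right)} = -160$
$g = 504$ ($g = \left(\left(3 + 9 \cdot 8\right) - 51\right) \left(74 - 53\right) = \left(\left(3 + 72\right) - 51\right) 21 = \left(75 - 51\right) 21 = 24 \cdot 21 = 504$)
$s{\left(S \right)} = 504$
$k{\left(\left(-1\right) \left(-68\right) \right)} + s{\left(39 \right)} = -160 + 504 = 344$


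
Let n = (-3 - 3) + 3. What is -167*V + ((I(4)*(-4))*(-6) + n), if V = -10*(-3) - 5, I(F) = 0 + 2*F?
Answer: -3986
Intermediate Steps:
I(F) = 2*F
n = -3 (n = -6 + 3 = -3)
V = 25 (V = 30 - 5 = 25)
-167*V + ((I(4)*(-4))*(-6) + n) = -167*25 + (((2*4)*(-4))*(-6) - 3) = -4175 + ((8*(-4))*(-6) - 3) = -4175 + (-32*(-6) - 3) = -4175 + (192 - 3) = -4175 + 189 = -3986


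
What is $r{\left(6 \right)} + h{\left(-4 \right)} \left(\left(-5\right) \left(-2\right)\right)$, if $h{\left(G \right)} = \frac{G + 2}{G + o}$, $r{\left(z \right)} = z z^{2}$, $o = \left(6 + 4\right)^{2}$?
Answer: $\frac{5179}{24} \approx 215.79$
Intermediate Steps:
$o = 100$ ($o = 10^{2} = 100$)
$r{\left(z \right)} = z^{3}$
$h{\left(G \right)} = \frac{2 + G}{100 + G}$ ($h{\left(G \right)} = \frac{G + 2}{G + 100} = \frac{2 + G}{100 + G}$)
$r{\left(6 \right)} + h{\left(-4 \right)} \left(\left(-5\right) \left(-2\right)\right) = 6^{3} + \frac{2 - 4}{100 - 4} \left(\left(-5\right) \left(-2\right)\right) = 216 + \frac{1}{96} \left(-2\right) 10 = 216 - \frac{5}{24} = \frac{5179}{24}$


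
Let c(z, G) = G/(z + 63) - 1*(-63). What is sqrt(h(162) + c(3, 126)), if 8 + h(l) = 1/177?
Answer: sqrt(215752911)/1947 ≈ 7.5442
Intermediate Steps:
c(z, G) = 63 + G/(63 + z) (c(z, G) = G/(63 + z) + 63 = 63 + G/(63 + z))
h(l) = -1415/177 (h(l) = -8 + 1/177 = -1415/177)
sqrt(h(162) + c(3, 126)) = sqrt(-1415/177 + (3969 + 126 + 63*3)/(63 + 3)) = sqrt(-1415/177 + (3969 + 126 + 189)/66) = sqrt(-1415/177 + (1/66)*4284) = sqrt(-1415/177 + 714/11) = sqrt(110813/1947) = sqrt(215752911)/1947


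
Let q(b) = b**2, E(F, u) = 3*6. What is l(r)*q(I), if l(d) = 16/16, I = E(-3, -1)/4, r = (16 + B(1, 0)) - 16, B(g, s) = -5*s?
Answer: 81/4 ≈ 20.250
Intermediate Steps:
E(F, u) = 18
r = 0 (r = (16 - 5*0) - 16 = (16 + 0) - 16 = 16 - 16 = 0)
I = 9/2 (I = 18/4 = 18*(1/4) = 9/2 ≈ 4.5000)
l(d) = 1 (l(d) = 16*(1/16) = 1)
l(r)*q(I) = 1*(9/2)**2 = 1*(81/4) = 81/4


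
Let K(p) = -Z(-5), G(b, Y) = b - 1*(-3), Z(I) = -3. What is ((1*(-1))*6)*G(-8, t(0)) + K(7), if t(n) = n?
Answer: 33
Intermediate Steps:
G(b, Y) = 3 + b (G(b, Y) = b + 3 = 3 + b)
K(p) = 3 (K(p) = -1*(-3) = 3)
((1*(-1))*6)*G(-8, t(0)) + K(7) = ((1*(-1))*6)*(3 - 8) + 3 = -1*6*(-5) + 3 = -6*(-5) + 3 = 30 + 3 = 33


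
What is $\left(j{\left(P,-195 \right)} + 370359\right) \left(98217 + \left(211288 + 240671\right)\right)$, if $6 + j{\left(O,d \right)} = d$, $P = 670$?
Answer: $203652047808$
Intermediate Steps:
$j{\left(O,d \right)} = -6 + d$
$\left(j{\left(P,-195 \right)} + 370359\right) \left(98217 + \left(211288 + 240671\right)\right) = \left(\left(-6 - 195\right) + 370359\right) \left(98217 + \left(211288 + 240671\right)\right) = \left(-201 + 370359\right) \left(98217 + 451959\right) = 370158 \cdot 550176 = 203652047808$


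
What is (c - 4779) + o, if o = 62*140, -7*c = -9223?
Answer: 36530/7 ≈ 5218.6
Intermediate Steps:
c = 9223/7 (c = -⅐*(-9223) = 9223/7 ≈ 1317.6)
o = 8680
(c - 4779) + o = (9223/7 - 4779) + 8680 = -24230/7 + 8680 = 36530/7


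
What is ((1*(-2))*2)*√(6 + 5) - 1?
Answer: -1 - 4*√11 ≈ -14.266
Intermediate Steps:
((1*(-2))*2)*√(6 + 5) - 1 = (-2*2)*√11 - 1 = -4*√11 - 1 = -1 - 4*√11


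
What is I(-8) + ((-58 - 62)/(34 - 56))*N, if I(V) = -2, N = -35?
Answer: -2122/11 ≈ -192.91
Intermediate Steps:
I(-8) + ((-58 - 62)/(34 - 56))*N = -2 + ((-58 - 62)/(34 - 56))*(-35) = -2 - 120/(-22)*(-35) = -2 - 120*(-1/22)*(-35) = -2 + (60/11)*(-35) = -2 - 2100/11 = -2122/11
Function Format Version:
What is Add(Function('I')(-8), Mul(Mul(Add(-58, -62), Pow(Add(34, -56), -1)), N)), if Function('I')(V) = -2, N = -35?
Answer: Rational(-2122, 11) ≈ -192.91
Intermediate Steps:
Add(Function('I')(-8), Mul(Mul(Add(-58, -62), Pow(Add(34, -56), -1)), N)) = Add(-2, Mul(Mul(Add(-58, -62), Pow(Add(34, -56), -1)), -35)) = Add(-2, Mul(Mul(-120, Pow(-22, -1)), -35)) = Add(-2, Mul(Mul(-120, Rational(-1, 22)), -35)) = Add(-2, Mul(Rational(60, 11), -35)) = Add(-2, Rational(-2100, 11)) = Rational(-2122, 11)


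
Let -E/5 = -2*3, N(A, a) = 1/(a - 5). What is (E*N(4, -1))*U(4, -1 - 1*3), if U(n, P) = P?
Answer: 20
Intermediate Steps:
N(A, a) = 1/(-5 + a)
E = 30 (E = -(-10)*3 = -5*(-6) = 30)
(E*N(4, -1))*U(4, -1 - 1*3) = (30/(-5 - 1))*(-1 - 1*3) = (30/(-6))*(-1 - 3) = (30*(-⅙))*(-4) = -5*(-4) = 20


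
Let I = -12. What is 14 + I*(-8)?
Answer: 110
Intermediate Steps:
14 + I*(-8) = 14 - 12*(-8) = 14 + 96 = 110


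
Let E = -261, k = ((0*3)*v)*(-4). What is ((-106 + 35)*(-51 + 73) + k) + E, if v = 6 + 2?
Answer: -1823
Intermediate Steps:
v = 8
k = 0 (k = ((0*3)*8)*(-4) = (0*8)*(-4) = 0*(-4) = 0)
((-106 + 35)*(-51 + 73) + k) + E = ((-106 + 35)*(-51 + 73) + 0) - 261 = (-71*22 + 0) - 261 = (-1562 + 0) - 261 = -1562 - 261 = -1823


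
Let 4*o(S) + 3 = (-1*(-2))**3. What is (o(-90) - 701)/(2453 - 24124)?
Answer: 2799/86684 ≈ 0.032290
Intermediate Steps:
o(S) = 5/4 (o(S) = -3/4 + (-1*(-2))**3/4 = -3/4 + (1/4)*2**3 = -3/4 + (1/4)*8 = -3/4 + 2 = 5/4)
(o(-90) - 701)/(2453 - 24124) = (5/4 - 701)/(2453 - 24124) = -2799/4/(-21671) = -2799/4*(-1/21671) = 2799/86684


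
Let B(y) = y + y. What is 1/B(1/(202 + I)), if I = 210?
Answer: 206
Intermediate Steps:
B(y) = 2*y
1/B(1/(202 + I)) = 1/(2/(202 + 210)) = 1/(2/412) = 1/(2*(1/412)) = 1/(1/206) = 206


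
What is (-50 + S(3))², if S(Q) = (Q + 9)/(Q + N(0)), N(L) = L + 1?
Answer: 2209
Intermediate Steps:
N(L) = 1 + L
S(Q) = (9 + Q)/(1 + Q) (S(Q) = (Q + 9)/(Q + (1 + 0)) = (9 + Q)/(Q + 1) = (9 + Q)/(1 + Q))
(-50 + S(3))² = (-50 + (9 + 3)/(1 + 3))² = (-50 + 12/4)² = (-50 + (¼)*12)² = (-50 + 3)² = (-47)² = 2209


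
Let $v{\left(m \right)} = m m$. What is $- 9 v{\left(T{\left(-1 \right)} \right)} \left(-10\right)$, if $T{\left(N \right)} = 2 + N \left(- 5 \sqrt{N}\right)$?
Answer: $-1890 + 1800 i \approx -1890.0 + 1800.0 i$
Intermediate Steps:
$T{\left(N \right)} = 2 - 5 N^{\frac{3}{2}}$
$v{\left(m \right)} = m^{2}$
$- 9 v{\left(T{\left(-1 \right)} \right)} \left(-10\right) = - 9 \left(2 - 5 \left(-1\right)^{\frac{3}{2}}\right)^{2} \left(-10\right) = - 9 \left(2 - 5 \left(- i\right)\right)^{2} \left(-10\right) = - 9 \left(2 + 5 i\right)^{2} \left(-10\right) = 90 \left(2 + 5 i\right)^{2}$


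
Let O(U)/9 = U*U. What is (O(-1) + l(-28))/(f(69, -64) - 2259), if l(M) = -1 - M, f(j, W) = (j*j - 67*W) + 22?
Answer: 9/1703 ≈ 0.0052848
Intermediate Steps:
f(j, W) = 22 + j² - 67*W (f(j, W) = (j² - 67*W) + 22 = 22 + j² - 67*W)
O(U) = 9*U² (O(U) = 9*(U*U) = 9*U²)
(O(-1) + l(-28))/(f(69, -64) - 2259) = (9*(-1)² + (-1 - 1*(-28)))/((22 + 69² - 67*(-64)) - 2259) = (9*1 + (-1 + 28))/((22 + 4761 + 4288) - 2259) = (9 + 27)/(9071 - 2259) = 36/6812 = 36*(1/6812) = 9/1703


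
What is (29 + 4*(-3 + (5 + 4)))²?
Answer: 2809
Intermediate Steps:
(29 + 4*(-3 + (5 + 4)))² = (29 + 4*(-3 + 9))² = (29 + 4*6)² = (29 + 24)² = 53² = 2809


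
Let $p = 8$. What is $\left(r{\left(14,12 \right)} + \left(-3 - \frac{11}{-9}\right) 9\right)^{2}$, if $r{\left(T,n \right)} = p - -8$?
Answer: $0$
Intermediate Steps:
$r{\left(T,n \right)} = 16$ ($r{\left(T,n \right)} = 8 - -8 = 8 + 8 = 16$)
$\left(r{\left(14,12 \right)} + \left(-3 - \frac{11}{-9}\right) 9\right)^{2} = \left(16 + \left(-3 - \frac{11}{-9}\right) 9\right)^{2} = \left(16 + \left(-3 - - \frac{11}{9}\right) 9\right)^{2} = \left(16 + \left(-3 + \frac{11}{9}\right) 9\right)^{2} = \left(16 - 16\right)^{2} = 0^{2} = 0$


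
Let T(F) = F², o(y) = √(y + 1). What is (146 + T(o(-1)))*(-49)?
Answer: -7154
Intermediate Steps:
o(y) = √(1 + y)
(146 + T(o(-1)))*(-49) = (146 + (√(1 - 1))²)*(-49) = (146 + (√0)²)*(-49) = (146 + 0²)*(-49) = (146 + 0)*(-49) = 146*(-49) = -7154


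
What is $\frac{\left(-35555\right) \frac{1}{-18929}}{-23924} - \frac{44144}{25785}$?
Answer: $- \frac{19991853674699}{11676927955860} \approx -1.7121$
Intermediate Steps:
$\frac{\left(-35555\right) \frac{1}{-18929}}{-23924} - \frac{44144}{25785} = \left(-35555\right) \left(- \frac{1}{18929}\right) \left(- \frac{1}{23924}\right) - \frac{44144}{25785} = \frac{35555}{18929} \left(- \frac{1}{23924}\right) - \frac{44144}{25785} = - \frac{35555}{452857396} - \frac{44144}{25785} = - \frac{19991853674699}{11676927955860}$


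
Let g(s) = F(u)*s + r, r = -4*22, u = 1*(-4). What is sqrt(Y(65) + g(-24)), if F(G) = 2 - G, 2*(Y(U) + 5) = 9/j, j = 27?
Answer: 7*I*sqrt(174)/6 ≈ 15.389*I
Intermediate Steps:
Y(U) = -29/6 (Y(U) = -5 + (9/27)/2 = -5 + (9*(1/27))/2 = -5 + (1/2)*(1/3) = -5 + 1/6 = -29/6)
u = -4
r = -88
g(s) = -88 + 6*s (g(s) = (2 - 1*(-4))*s - 88 = (2 + 4)*s - 88 = 6*s - 88 = -88 + 6*s)
sqrt(Y(65) + g(-24)) = sqrt(-29/6 + (-88 + 6*(-24))) = sqrt(-29/6 + (-88 - 144)) = sqrt(-29/6 - 232) = sqrt(-1421/6) = 7*I*sqrt(174)/6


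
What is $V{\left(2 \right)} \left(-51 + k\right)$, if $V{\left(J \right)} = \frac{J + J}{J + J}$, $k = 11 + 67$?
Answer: $27$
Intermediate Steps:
$k = 78$
$V{\left(J \right)} = 1$ ($V{\left(J \right)} = \frac{2 J}{2 J} = 2 J \frac{1}{2 J} = 1$)
$V{\left(2 \right)} \left(-51 + k\right) = 1 \left(-51 + 78\right) = 1 \cdot 27 = 27$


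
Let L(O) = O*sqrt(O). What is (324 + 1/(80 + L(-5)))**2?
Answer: (83984040*sqrt(5) + 658776241*I)/(25*(32*sqrt(5) + 251*I)) ≈ 1.0498e+5 + 1.1104*I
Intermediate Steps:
L(O) = O**(3/2)
(324 + 1/(80 + L(-5)))**2 = (324 + 1/(80 + (-5)**(3/2)))**2 = (324 + 1/(80 - 5*I*sqrt(5)))**2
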